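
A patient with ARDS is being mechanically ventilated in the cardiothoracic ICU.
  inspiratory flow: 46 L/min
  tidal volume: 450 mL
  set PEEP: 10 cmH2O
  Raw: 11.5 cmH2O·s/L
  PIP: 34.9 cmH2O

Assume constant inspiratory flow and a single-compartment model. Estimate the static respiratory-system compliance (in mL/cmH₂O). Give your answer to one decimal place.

Flow: 46 L/min ÷ 60 = 0.7667 L/s.
Equation of motion (constant flow): PIP = Vt/C + R·V̇ + PEEP.
Vt/C = PIP − R·V̇ − PEEP = 34.9 − 11.5×0.7667 − 10 = 34.9 − 8.817 − 10 = 16.083 cmH2O.
C = Vt / 16.083 = 450 / 16.083 = 27.98 mL/cmH2O.

28.0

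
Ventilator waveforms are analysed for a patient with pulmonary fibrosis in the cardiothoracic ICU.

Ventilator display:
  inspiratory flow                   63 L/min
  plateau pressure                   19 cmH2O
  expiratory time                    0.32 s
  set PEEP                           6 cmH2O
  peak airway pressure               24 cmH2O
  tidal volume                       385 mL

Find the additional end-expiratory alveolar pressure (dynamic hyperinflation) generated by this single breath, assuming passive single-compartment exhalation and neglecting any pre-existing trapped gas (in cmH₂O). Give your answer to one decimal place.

1.3

Flow: 63 L/min ÷ 60 = 1.05 L/s.
R = (PIP − Pplat)/V̇ = (24 − 19) / 1.05 = 5.0/1.05 = 4.762 cmH2O·s/L.
C = Vt/(Pplat − PEEP) = 385.0 / (19 − 6) = 385.0/13.0 = 29.615 mL/cmH2O.
τ = R × C = 4.762 × 0.02962 L/cmH2O = 0.1411 s.
Fraction remaining = e^(−Te/τ) = e^(−0.32/0.1411) = 0.1035; trapped volume = 385.0 × 0.1035 = 39.848 mL.
Additional alveolar pressure from trapping ≈ V_trapped / C = 39.848 / 29.615 = 1.346 cmH2O.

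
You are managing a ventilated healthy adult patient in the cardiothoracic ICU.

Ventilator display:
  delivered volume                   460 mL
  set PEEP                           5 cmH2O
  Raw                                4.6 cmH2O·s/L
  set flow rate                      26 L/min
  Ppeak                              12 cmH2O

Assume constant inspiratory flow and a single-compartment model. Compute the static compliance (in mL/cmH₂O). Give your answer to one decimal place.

91.9

Flow: 26 L/min ÷ 60 = 0.4333 L/s.
Equation of motion (constant flow): PIP = Vt/C + R·V̇ + PEEP.
Vt/C = PIP − R·V̇ − PEEP = 12 − 4.6×0.4333 − 5 = 12 − 1.993 − 5 = 5.007 cmH2O.
C = Vt / 5.007 = 460 / 5.007 = 91.871 mL/cmH2O.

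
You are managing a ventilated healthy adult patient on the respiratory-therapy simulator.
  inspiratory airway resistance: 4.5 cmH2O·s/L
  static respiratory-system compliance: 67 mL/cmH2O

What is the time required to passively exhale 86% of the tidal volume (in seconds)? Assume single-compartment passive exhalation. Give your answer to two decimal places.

0.59

τ = R × C = 4.5 × 67 mL/cmH2O = 4.5 × 0.067 L/cmH2O = 0.3015 s.
Exhaled fraction f = 1 − e^(−t/τ) → t = −τ·ln(1 − f) = −0.3015·ln(0.14) = 0.5928 s.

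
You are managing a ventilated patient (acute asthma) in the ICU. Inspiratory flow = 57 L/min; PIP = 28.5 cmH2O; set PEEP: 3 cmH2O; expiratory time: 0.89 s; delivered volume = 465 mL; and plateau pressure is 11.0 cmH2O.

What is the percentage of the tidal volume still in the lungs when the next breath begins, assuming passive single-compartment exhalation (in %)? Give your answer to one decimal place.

Flow: 57 L/min ÷ 60 = 0.95 L/s.
R = (PIP − Pplat)/V̇ = (28.5 − 11.0) / 0.95 = 17.5/0.95 = 18.421 cmH2O·s/L.
C = Vt/(Pplat − PEEP) = 465.0 / (11.0 − 3) = 465.0/8.0 = 58.125 mL/cmH2O.
τ = R × C = 18.421 × 0.05813 L/cmH2O = 1.071 s.
Fraction remaining at end-expiration = e^(−Te/τ) = e^(−0.89/1.071) = 0.4356 → 43.56%.

43.6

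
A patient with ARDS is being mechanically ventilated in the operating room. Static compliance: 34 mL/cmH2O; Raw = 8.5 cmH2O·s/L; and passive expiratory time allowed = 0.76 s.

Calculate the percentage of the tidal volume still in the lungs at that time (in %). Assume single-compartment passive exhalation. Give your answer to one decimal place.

τ = R × C = 8.5 × 34 mL/cmH2O = 8.5 × 0.034 L/cmH2O = 0.289 s.
Passive exhalation: V(t)/V₀ = e^(−t/τ) = e^(−0.76/0.289) = 0.0721.
Fraction remaining = 0.0721 → 7.21%.

7.2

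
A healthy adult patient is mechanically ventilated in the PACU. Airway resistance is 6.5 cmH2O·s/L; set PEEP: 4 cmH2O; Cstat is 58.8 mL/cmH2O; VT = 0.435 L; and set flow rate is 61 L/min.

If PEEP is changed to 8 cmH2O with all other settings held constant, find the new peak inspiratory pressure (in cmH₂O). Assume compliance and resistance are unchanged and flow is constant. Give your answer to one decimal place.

Flow: 61 L/min ÷ 60 = 1.0167 L/s.
PIP = Vt/C + R·V̇ + PEEP (constant-flow equation of motion).
Only the baseline term changes: ΔPIP = ΔPEEP = 8 − 4 = 4.0 cmH2O.
Original PIP = 435/58.8 + 6.5×1.0167 + 4 = 18.007 cmH2O; new PIP = 18.007 + (4.0) = 22.007 cmH2O.

22.0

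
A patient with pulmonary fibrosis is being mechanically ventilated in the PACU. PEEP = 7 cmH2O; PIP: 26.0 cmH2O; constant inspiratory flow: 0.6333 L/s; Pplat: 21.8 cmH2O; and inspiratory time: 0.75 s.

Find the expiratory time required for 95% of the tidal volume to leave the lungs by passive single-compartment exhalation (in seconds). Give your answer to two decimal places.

0.64

Vt = flow × Ti = 0.6333 L/s × 0.75 s × 1000 mL/L = 474.98 mL.
R = (PIP − Pplat)/V̇ = (26.0 − 21.8) / 0.6333 = 4.2/0.6333 = 6.632 cmH2O·s/L.
C = Vt/(Pplat − PEEP) = 474.98 / (21.8 − 7) = 474.98/14.8 = 32.093 mL/cmH2O.
τ = R × C = 6.632 × 0.03209 L/cmH2O = 0.2128 s.
t = −τ·ln(1 − 0.95) = −0.2128·ln(0.05) = 0.6375 s.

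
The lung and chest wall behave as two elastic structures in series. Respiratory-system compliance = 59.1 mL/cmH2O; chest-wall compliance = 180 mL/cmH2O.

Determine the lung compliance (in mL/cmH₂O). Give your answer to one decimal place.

1/CL = 1/Crs − 1/Ccw.
1/CL = 1/59.1 − 1/180 = 0.01136.
CL = 88.028 mL/cmH2O.

88.0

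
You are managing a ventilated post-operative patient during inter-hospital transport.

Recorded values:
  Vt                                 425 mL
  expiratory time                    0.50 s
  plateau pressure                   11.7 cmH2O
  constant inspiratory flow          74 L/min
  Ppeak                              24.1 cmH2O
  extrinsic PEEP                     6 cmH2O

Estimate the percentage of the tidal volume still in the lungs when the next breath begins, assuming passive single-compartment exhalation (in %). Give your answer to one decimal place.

51.3

Flow: 74 L/min ÷ 60 = 1.2333 L/s.
R = (PIP − Pplat)/V̇ = (24.1 − 11.7) / 1.2333 = 12.4/1.2333 = 10.054 cmH2O·s/L.
C = Vt/(Pplat − PEEP) = 425.0 / (11.7 − 6) = 425.0/5.7 = 74.561 mL/cmH2O.
τ = R × C = 10.054 × 0.07456 L/cmH2O = 0.7496 s.
Fraction remaining at end-expiration = e^(−Te/τ) = e^(−0.50/0.7496) = 0.5132 → 51.32%.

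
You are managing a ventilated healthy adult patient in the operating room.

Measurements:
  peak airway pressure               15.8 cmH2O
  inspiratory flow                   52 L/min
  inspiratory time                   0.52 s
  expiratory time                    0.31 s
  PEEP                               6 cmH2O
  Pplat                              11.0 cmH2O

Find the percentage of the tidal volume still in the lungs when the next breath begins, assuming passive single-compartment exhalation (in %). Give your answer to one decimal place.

53.7

Flow: 52 L/min ÷ 60 = 0.8667 L/s.
Vt = flow × Ti = 0.8667 L/s × 0.52 s × 1000 mL/L = 450.68 mL.
R = (PIP − Pplat)/V̇ = (15.8 − 11.0) / 0.8667 = 4.8/0.8667 = 5.538 cmH2O·s/L.
C = Vt/(Pplat − PEEP) = 450.68 / (11.0 − 6) = 450.68/5.0 = 90.136 mL/cmH2O.
τ = R × C = 5.538 × 0.09014 L/cmH2O = 0.4992 s.
Fraction remaining at end-expiration = e^(−Te/τ) = e^(−0.31/0.4992) = 0.5374 → 53.74%.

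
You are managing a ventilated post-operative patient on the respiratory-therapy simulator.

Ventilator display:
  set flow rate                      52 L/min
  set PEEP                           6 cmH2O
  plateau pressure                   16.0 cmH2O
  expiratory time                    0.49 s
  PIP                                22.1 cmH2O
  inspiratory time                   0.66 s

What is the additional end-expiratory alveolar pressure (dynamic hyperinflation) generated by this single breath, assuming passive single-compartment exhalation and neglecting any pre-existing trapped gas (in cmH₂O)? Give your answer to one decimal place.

3.0

Flow: 52 L/min ÷ 60 = 0.8667 L/s.
Vt = flow × Ti = 0.8667 L/s × 0.66 s × 1000 mL/L = 572.02 mL.
R = (PIP − Pplat)/V̇ = (22.1 − 16.0) / 0.8667 = 6.1/0.8667 = 7.038 cmH2O·s/L.
C = Vt/(Pplat − PEEP) = 572.02 / (16.0 − 6) = 572.02/10.0 = 57.202 mL/cmH2O.
τ = R × C = 7.038 × 0.0572 L/cmH2O = 0.4026 s.
Fraction remaining = e^(−Te/τ) = e^(−0.49/0.4026) = 0.2961; trapped volume = 572.02 × 0.2961 = 169.38 mL.
Additional alveolar pressure from trapping ≈ V_trapped / C = 169.38 / 57.202 = 2.961 cmH2O.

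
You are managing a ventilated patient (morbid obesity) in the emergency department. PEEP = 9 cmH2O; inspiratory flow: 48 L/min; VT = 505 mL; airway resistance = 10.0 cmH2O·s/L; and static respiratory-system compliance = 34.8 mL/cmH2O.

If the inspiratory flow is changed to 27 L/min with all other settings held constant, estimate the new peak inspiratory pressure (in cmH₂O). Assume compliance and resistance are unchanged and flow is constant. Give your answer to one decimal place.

Flow: 48 L/min ÷ 60 = 0.8 L/s.
New flow: 27 L/min ÷ 60 = 0.45 L/s.
PIP = Vt/C + R·V̇ + PEEP (constant-flow equation of motion).
Only the resistive term changes: ΔPIP = R × ΔV̇ = 10.0 × (0.45 − 0.8) = 10.0 × -0.35 = -3.5 cmH2O.
Original PIP = 505/34.8 + 10.0×0.8 + 9 = 31.511 cmH2O; new PIP = 31.511 + (-3.5) = 28.011 cmH2O.

28.0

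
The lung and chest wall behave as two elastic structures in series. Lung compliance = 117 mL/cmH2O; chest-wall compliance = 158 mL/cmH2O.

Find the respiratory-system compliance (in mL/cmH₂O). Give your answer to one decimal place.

67.2

Lung and chest wall are elastances in series: 1/Crs = 1/CL + 1/Ccw.
1/Crs = 1/117 + 1/158 = 0.01488.
Crs = 67.204 mL/cmH2O.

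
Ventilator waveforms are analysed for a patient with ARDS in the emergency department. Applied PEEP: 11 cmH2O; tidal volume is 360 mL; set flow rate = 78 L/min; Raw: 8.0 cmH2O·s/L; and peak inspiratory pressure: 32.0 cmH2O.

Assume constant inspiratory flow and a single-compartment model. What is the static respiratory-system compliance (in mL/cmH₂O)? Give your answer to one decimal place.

34.0

Flow: 78 L/min ÷ 60 = 1.3 L/s.
Equation of motion (constant flow): PIP = Vt/C + R·V̇ + PEEP.
Vt/C = PIP − R·V̇ − PEEP = 32.0 − 8.0×1.3 − 11 = 32.0 − 10.4 − 11 = 10.6 cmH2O.
C = Vt / 10.6 = 360 / 10.6 = 33.962 mL/cmH2O.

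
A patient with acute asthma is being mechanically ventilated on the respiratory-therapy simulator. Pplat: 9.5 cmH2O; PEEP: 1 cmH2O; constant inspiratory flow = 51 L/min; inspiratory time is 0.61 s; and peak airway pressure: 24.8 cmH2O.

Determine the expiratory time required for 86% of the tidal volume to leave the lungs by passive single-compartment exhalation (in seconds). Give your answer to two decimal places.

Flow: 51 L/min ÷ 60 = 0.85 L/s.
Vt = flow × Ti = 0.85 L/s × 0.61 s × 1000 mL/L = 518.5 mL.
R = (PIP − Pplat)/V̇ = (24.8 − 9.5) / 0.85 = 15.3/0.85 = 18.0 cmH2O·s/L.
C = Vt/(Pplat − PEEP) = 518.5 / (9.5 − 1) = 518.5/8.5 = 61.0 mL/cmH2O.
τ = R × C = 18.0 × 0.061 L/cmH2O = 1.098 s.
t = −τ·ln(1 − 0.86) = −1.098·ln(0.14) = 2.159 s.

2.16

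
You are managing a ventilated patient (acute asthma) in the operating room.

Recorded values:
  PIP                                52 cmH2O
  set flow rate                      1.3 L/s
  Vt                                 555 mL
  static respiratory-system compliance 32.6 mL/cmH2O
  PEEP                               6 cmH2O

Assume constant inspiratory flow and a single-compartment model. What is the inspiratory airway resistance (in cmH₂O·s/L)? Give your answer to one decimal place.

Equation of motion (constant flow): PIP = Vt/C + R·V̇ + PEEP.
R·V̇ = PIP − Vt/C − PEEP = 52 − 555/32.6 − 6 = 52 − 17.025 − 6 = 28.975 cmH2O.
R = 28.975 / 1.3 = 22.288 cmH2O·s/L.

22.3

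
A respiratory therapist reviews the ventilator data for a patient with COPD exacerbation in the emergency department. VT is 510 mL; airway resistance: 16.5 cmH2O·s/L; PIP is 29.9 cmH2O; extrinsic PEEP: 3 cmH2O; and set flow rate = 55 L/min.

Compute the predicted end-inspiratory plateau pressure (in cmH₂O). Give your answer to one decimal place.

Flow: 55 L/min ÷ 60 = 0.9167 L/s.
Pplat = PIP − Raw × flow = 29.9 − 16.5 × 0.9167 = 29.9 − 15.126 = 14.774 cmH2O.

14.8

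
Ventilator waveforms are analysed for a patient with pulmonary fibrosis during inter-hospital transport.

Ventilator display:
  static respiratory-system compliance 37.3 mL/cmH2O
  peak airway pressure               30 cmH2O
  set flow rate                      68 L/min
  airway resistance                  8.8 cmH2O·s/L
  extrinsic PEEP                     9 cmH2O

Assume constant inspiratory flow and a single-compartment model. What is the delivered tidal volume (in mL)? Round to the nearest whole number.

411

Flow: 68 L/min ÷ 60 = 1.1333 L/s.
Equation of motion (constant flow): PIP = Vt/C + R·V̇ + PEEP.
Vt/C = PIP − R·V̇ − PEEP = 30 − 9.973 − 9 = 11.027 cmH2O.
Vt = C × 11.027 = 37.3 × 11.027 = 411.31 mL.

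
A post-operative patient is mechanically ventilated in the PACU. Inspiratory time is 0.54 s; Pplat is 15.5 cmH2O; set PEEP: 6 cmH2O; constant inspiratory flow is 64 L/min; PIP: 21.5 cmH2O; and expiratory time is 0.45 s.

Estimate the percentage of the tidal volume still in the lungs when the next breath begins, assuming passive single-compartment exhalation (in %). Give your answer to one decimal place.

Flow: 64 L/min ÷ 60 = 1.0667 L/s.
Vt = flow × Ti = 1.0667 L/s × 0.54 s × 1000 mL/L = 576.02 mL.
R = (PIP − Pplat)/V̇ = (21.5 − 15.5) / 1.0667 = 6.0/1.0667 = 5.625 cmH2O·s/L.
C = Vt/(Pplat − PEEP) = 576.02 / (15.5 − 6) = 576.02/9.5 = 60.634 mL/cmH2O.
τ = R × C = 5.625 × 0.06063 L/cmH2O = 0.341 s.
Fraction remaining at end-expiration = e^(−Te/τ) = e^(−0.45/0.341) = 0.2672 → 26.72%.

26.7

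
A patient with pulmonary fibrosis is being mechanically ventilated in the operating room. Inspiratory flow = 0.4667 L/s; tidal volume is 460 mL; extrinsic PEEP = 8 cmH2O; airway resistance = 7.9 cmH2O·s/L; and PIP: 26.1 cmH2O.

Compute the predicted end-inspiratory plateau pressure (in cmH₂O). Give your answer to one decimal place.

Pplat = PIP − Raw × flow = 26.1 − 7.9 × 0.4667 = 26.1 − 3.687 = 22.413 cmH2O.

22.4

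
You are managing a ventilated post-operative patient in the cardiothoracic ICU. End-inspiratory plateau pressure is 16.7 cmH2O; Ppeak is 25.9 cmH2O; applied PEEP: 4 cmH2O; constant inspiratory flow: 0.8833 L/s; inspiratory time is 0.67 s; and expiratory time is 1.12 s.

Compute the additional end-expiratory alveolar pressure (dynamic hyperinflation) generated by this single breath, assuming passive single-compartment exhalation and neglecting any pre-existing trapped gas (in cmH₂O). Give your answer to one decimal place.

1.3

Vt = flow × Ti = 0.8833 L/s × 0.67 s × 1000 mL/L = 591.81 mL.
R = (PIP − Pplat)/V̇ = (25.9 − 16.7) / 0.8833 = 9.2/0.8833 = 10.415 cmH2O·s/L.
C = Vt/(Pplat − PEEP) = 591.81 / (16.7 − 4) = 591.81/12.7 = 46.599 mL/cmH2O.
τ = R × C = 10.415 × 0.0466 L/cmH2O = 0.4853 s.
Fraction remaining = e^(−Te/τ) = e^(−1.12/0.4853) = 0.09947; trapped volume = 591.81 × 0.09947 = 58.867 mL.
Additional alveolar pressure from trapping ≈ V_trapped / C = 58.867 / 46.599 = 1.263 cmH2O.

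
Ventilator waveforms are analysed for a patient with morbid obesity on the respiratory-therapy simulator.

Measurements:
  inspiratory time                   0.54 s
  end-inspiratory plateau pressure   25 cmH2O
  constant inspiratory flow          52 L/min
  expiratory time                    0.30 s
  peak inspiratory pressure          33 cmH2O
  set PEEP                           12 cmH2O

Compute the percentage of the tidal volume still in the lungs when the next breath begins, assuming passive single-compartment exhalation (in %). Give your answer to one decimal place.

40.5

Flow: 52 L/min ÷ 60 = 0.8667 L/s.
Vt = flow × Ti = 0.8667 L/s × 0.54 s × 1000 mL/L = 468.02 mL.
R = (PIP − Pplat)/V̇ = (33 − 25) / 0.8667 = 8.0/0.8667 = 9.23 cmH2O·s/L.
C = Vt/(Pplat − PEEP) = 468.02 / (25 − 12) = 468.02/13.0 = 36.002 mL/cmH2O.
τ = R × C = 9.23 × 0.036 L/cmH2O = 0.3323 s.
Fraction remaining at end-expiration = e^(−Te/τ) = e^(−0.30/0.3323) = 0.4054 → 40.54%.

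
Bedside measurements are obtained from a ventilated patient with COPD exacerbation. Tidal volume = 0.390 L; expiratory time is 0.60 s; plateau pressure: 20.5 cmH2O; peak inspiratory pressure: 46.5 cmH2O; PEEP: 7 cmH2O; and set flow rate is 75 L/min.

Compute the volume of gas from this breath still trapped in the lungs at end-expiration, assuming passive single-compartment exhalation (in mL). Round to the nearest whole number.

Flow: 75 L/min ÷ 60 = 1.25 L/s.
R = (PIP − Pplat)/V̇ = (46.5 − 20.5) / 1.25 = 26.0/1.25 = 20.8 cmH2O·s/L.
C = Vt/(Pplat − PEEP) = 390.0 / (20.5 − 7) = 390.0/13.5 = 28.889 mL/cmH2O.
τ = R × C = 20.8 × 0.02889 L/cmH2O = 0.6009 s.
Fraction remaining = e^(−Te/τ) = e^(−0.60/0.6009) = 0.3684.
Trapped volume = 390.0 × 0.3684 = 143.68 mL.

144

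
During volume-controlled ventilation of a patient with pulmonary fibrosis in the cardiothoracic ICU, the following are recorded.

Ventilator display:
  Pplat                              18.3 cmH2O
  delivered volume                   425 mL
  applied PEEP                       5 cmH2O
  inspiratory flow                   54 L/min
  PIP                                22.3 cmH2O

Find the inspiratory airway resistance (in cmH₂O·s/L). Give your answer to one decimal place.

4.4

Flow: 54 L/min ÷ 60 = 0.9 L/s.
Raw = (PIP − Pplat) / flow = (22.3 − 18.3) / 0.9 = 4.0 / 0.9 = 4.444 cmH2O·s/L.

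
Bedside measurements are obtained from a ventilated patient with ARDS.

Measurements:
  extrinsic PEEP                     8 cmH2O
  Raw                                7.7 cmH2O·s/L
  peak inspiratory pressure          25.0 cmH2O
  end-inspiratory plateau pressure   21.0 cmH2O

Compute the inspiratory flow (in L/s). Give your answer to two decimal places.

0.52

flow = (PIP − Pplat) / Raw = 4.0 / 7.7 = 0.5195 L/s.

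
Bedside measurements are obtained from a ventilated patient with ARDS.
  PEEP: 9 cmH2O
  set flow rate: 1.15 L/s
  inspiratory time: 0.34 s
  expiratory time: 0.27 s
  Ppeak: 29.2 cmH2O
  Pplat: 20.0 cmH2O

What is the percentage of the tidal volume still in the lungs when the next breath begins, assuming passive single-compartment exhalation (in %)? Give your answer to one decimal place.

Vt = flow × Ti = 1.15 L/s × 0.34 s × 1000 mL/L = 391.0 mL.
R = (PIP − Pplat)/V̇ = (29.2 − 20.0) / 1.15 = 9.2/1.15 = 8.0 cmH2O·s/L.
C = Vt/(Pplat − PEEP) = 391.0 / (20.0 − 9) = 391.0/11.0 = 35.545 mL/cmH2O.
τ = R × C = 8.0 × 0.03555 L/cmH2O = 0.2844 s.
Fraction remaining at end-expiration = e^(−Te/τ) = e^(−0.27/0.2844) = 0.387 → 38.7%.

38.7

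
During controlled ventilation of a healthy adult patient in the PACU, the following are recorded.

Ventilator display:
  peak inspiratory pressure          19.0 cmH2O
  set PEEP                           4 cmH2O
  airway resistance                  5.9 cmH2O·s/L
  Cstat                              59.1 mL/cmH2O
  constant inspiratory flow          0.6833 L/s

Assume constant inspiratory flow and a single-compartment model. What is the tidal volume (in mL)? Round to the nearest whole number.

648

Equation of motion (constant flow): PIP = Vt/C + R·V̇ + PEEP.
Vt/C = PIP − R·V̇ − PEEP = 19.0 − 4.031 − 4 = 10.969 cmH2O.
Vt = C × 10.969 = 59.1 × 10.969 = 648.27 mL.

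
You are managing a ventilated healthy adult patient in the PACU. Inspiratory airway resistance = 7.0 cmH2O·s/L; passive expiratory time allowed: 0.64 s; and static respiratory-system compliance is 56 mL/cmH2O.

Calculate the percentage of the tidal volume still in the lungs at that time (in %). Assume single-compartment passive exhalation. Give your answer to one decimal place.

19.5

τ = R × C = 7.0 × 56 mL/cmH2O = 7.0 × 0.056 L/cmH2O = 0.392 s.
Passive exhalation: V(t)/V₀ = e^(−t/τ) = e^(−0.64/0.392) = 0.1954.
Fraction remaining = 0.1954 → 19.54%.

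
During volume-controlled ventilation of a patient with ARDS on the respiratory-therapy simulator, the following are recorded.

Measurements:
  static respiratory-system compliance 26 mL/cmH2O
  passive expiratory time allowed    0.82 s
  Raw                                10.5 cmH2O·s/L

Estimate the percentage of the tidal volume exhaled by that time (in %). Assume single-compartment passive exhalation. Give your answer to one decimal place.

τ = R × C = 10.5 × 26 mL/cmH2O = 10.5 × 0.026 L/cmH2O = 0.273 s.
Passive exhalation: V(t)/V₀ = e^(−t/τ) = e^(−0.82/0.273) = 0.04961.
Fraction exhaled = 1 − 0.04961 = 0.9504 → 95.04%.

95.0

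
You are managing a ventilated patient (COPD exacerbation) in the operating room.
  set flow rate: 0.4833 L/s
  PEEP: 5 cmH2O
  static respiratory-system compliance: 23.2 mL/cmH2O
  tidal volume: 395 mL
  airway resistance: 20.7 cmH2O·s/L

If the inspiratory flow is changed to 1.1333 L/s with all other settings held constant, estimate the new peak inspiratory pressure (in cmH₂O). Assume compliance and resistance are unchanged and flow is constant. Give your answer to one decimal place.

45.5

PIP = Vt/C + R·V̇ + PEEP (constant-flow equation of motion).
Only the resistive term changes: ΔPIP = R × ΔV̇ = 20.7 × (1.1333 − 0.4833) = 20.7 × 0.65 = 13.455 cmH2O.
Original PIP = 395/23.2 + 20.7×0.4833 + 5 = 32.03 cmH2O; new PIP = 32.03 + (13.455) = 45.485 cmH2O.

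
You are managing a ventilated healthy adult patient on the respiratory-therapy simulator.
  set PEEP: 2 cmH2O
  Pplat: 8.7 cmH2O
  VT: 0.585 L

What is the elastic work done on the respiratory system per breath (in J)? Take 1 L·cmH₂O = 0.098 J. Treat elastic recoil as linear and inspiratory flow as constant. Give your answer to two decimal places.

Elastic work ≈ ½ × (Pplat − PEEP) × Vt = 0.5 × (8.7 − 2) × 0.585 L = 0.5 × 6.7 × 0.585 = 1.96 L·cmH2O.
× 0.098 J/(L·cmH2O) → 0.1921 J.

0.19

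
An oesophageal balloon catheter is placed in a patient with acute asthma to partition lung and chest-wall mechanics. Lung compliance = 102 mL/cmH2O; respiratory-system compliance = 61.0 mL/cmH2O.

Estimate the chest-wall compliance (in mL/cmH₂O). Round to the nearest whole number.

1/Ccw = 1/Crs − 1/CL.
1/Ccw = 1/61.0 − 1/102 = 0.00659.
Ccw = 151.75 mL/cmH2O.

152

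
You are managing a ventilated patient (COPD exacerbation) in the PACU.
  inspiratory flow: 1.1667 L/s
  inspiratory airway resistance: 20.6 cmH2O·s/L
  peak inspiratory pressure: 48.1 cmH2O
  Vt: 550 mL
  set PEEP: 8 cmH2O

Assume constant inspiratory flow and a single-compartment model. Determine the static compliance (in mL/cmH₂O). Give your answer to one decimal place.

Equation of motion (constant flow): PIP = Vt/C + R·V̇ + PEEP.
Vt/C = PIP − R·V̇ − PEEP = 48.1 − 20.6×1.1667 − 8 = 48.1 − 24.034 − 8 = 16.066 cmH2O.
C = Vt / 16.066 = 550 / 16.066 = 34.234 mL/cmH2O.

34.2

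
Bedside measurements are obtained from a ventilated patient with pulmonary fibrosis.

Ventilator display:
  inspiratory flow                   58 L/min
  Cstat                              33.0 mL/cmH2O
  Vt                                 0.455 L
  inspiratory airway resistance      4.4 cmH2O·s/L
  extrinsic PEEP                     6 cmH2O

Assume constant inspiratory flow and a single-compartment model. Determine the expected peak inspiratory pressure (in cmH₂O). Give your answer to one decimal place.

24.0

Flow: 58 L/min ÷ 60 = 0.9667 L/s.
Equation of motion (constant flow): PIP = Vt/C + R·V̇ + PEEP.
PIP = 455/33.0 + 4.4×0.9667 + 6 = 13.788 + 4.253 + 6 = 24.041 cmH2O.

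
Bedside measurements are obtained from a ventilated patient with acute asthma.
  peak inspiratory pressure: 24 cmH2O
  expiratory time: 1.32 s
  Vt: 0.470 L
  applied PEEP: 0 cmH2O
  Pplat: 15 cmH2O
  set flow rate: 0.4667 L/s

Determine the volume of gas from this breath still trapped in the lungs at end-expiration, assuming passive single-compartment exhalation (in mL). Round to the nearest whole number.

53

R = (PIP − Pplat)/V̇ = (24 − 15) / 0.4667 = 9.0/0.4667 = 19.284 cmH2O·s/L.
C = Vt/(Pplat − PEEP) = 470.0 / (15 − 0) = 470.0/15.0 = 31.333 mL/cmH2O.
τ = R × C = 19.284 × 0.03133 L/cmH2O = 0.6042 s.
Fraction remaining = e^(−Te/τ) = e^(−1.32/0.6042) = 0.1125.
Trapped volume = 470.0 × 0.1125 = 52.875 mL.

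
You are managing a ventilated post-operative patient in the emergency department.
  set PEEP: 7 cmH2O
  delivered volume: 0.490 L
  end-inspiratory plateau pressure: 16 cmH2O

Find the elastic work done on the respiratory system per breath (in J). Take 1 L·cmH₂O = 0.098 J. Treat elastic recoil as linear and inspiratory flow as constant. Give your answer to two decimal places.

0.22

Elastic work ≈ ½ × (Pplat − PEEP) × Vt = 0.5 × (16 − 7) × 0.490 L = 0.5 × 9.0 × 0.490 = 2.205 L·cmH2O.
× 0.098 J/(L·cmH2O) → 0.2161 J.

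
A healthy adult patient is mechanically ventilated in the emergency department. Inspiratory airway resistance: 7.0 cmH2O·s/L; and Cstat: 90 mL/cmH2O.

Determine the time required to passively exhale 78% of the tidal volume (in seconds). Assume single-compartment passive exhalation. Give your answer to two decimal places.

0.95

τ = R × C = 7.0 × 90 mL/cmH2O = 7.0 × 0.090 L/cmH2O = 0.63 s.
Exhaled fraction f = 1 − e^(−t/τ) → t = −τ·ln(1 − f) = −0.63·ln(0.22) = 0.9539 s.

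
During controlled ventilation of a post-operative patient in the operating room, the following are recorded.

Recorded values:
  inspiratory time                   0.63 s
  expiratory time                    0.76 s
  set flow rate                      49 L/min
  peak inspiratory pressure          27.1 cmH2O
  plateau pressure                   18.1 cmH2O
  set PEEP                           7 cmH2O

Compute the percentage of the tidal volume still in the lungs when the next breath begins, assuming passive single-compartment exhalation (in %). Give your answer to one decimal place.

Flow: 49 L/min ÷ 60 = 0.8167 L/s.
Vt = flow × Ti = 0.8167 L/s × 0.63 s × 1000 mL/L = 514.52 mL.
R = (PIP − Pplat)/V̇ = (27.1 − 18.1) / 0.8167 = 9.0/0.8167 = 11.02 cmH2O·s/L.
C = Vt/(Pplat − PEEP) = 514.52 / (18.1 − 7) = 514.52/11.1 = 46.353 mL/cmH2O.
τ = R × C = 11.02 × 0.04635 L/cmH2O = 0.5108 s.
Fraction remaining at end-expiration = e^(−Te/τ) = e^(−0.76/0.5108) = 0.2259 → 22.59%.

22.6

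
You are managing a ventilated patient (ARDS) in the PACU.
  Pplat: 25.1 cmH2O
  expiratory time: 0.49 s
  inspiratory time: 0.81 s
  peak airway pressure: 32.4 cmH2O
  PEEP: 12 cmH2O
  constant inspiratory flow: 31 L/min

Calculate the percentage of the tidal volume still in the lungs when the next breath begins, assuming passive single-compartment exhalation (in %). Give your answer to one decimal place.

Flow: 31 L/min ÷ 60 = 0.5167 L/s.
Vt = flow × Ti = 0.5167 L/s × 0.81 s × 1000 mL/L = 418.53 mL.
R = (PIP − Pplat)/V̇ = (32.4 − 25.1) / 0.5167 = 7.3/0.5167 = 14.128 cmH2O·s/L.
C = Vt/(Pplat − PEEP) = 418.53 / (25.1 − 12) = 418.53/13.1 = 31.949 mL/cmH2O.
τ = R × C = 14.128 × 0.03195 L/cmH2O = 0.4514 s.
Fraction remaining at end-expiration = e^(−Te/τ) = e^(−0.49/0.4514) = 0.3377 → 33.77%.

33.8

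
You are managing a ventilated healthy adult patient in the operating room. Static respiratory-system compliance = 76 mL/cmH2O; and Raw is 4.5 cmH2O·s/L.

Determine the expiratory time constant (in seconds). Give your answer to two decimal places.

τ = R × C = 4.5 × 76 mL/cmH2O = 4.5 × 0.076 L/cmH2O = 0.342 s.

0.34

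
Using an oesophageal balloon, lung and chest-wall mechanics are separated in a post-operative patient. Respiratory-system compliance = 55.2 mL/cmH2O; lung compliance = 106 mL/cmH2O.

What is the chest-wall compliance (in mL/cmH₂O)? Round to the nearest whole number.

115

1/Ccw = 1/Crs − 1/CL.
1/Ccw = 1/55.2 − 1/106 = 0.008682.
Ccw = 115.18 mL/cmH2O.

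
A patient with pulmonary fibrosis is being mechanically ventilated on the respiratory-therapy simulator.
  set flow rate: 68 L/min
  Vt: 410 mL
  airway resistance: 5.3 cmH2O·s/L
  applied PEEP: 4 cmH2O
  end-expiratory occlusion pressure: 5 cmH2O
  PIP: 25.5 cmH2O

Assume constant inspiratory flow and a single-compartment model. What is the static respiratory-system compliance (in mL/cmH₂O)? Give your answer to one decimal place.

28.3

Flow: 68 L/min ÷ 60 = 1.1333 L/s.
Total PEEP = 5 cmH2O (set 4 + intrinsic 1); this is the baseline alveolar pressure.
Equation of motion (constant flow): PIP = Vt/C + R·V̇ + PEEP.
Vt/C = PIP − R·V̇ − PEEP = 25.5 − 5.3×1.1333 − 5 = 25.5 − 6.006 − 5 = 14.494 cmH2O.
C = Vt / 14.494 = 410 / 14.494 = 28.288 mL/cmH2O.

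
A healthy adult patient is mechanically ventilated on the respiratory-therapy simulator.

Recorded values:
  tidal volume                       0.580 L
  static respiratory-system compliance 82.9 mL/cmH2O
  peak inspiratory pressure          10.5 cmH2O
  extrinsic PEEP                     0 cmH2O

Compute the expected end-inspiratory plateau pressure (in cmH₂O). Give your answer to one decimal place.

7.0

Pplat = PEEP + Vt / Cstat = 0 + 580 / 82.9 = 0 + 6.996 = 6.996 cmH2O.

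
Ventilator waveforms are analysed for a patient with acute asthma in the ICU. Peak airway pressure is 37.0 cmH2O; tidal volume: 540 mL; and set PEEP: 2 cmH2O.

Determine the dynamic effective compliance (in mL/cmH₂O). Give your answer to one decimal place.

15.4

Dynamic compliance = Vt / (PIP − PEEP) = 540 / (37.0 − 2) = 540 / 35.0 = 15.429 mL/cmH2O.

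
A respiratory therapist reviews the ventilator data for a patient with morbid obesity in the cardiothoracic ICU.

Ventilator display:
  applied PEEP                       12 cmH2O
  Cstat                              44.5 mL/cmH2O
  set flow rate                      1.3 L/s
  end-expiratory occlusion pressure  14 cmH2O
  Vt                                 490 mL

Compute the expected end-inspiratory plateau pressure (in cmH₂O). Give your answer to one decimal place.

End-expiratory occlusion gives total PEEP = 14 cmH2O (intrinsic PEEP = 14 − 12 = 2). Use total PEEP for the elastic gradient.
Pplat = PEEPtotal + Vt / Cstat = 14 + 490 / 44.5 = 14 + 11.011 = 25.011 cmH2O.

25.0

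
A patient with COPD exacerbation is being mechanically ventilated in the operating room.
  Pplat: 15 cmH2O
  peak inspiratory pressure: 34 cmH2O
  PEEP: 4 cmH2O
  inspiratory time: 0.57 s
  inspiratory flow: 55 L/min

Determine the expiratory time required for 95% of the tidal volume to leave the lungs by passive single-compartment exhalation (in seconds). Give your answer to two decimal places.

2.95

Flow: 55 L/min ÷ 60 = 0.9167 L/s.
Vt = flow × Ti = 0.9167 L/s × 0.57 s × 1000 mL/L = 522.52 mL.
R = (PIP − Pplat)/V̇ = (34 − 15) / 0.9167 = 19.0/0.9167 = 20.727 cmH2O·s/L.
C = Vt/(Pplat − PEEP) = 522.52 / (15 − 4) = 522.52/11.0 = 47.502 mL/cmH2O.
τ = R × C = 20.727 × 0.0475 L/cmH2O = 0.9845 s.
t = −τ·ln(1 − 0.95) = −0.9845·ln(0.05) = 2.949 s.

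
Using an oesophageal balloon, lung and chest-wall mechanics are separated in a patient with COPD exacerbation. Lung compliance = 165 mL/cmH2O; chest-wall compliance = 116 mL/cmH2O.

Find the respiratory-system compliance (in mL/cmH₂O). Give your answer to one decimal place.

Lung and chest wall are elastances in series: 1/Crs = 1/CL + 1/Ccw.
1/Crs = 1/165 + 1/116 = 0.01468.
Crs = 68.12 mL/cmH2O.

68.1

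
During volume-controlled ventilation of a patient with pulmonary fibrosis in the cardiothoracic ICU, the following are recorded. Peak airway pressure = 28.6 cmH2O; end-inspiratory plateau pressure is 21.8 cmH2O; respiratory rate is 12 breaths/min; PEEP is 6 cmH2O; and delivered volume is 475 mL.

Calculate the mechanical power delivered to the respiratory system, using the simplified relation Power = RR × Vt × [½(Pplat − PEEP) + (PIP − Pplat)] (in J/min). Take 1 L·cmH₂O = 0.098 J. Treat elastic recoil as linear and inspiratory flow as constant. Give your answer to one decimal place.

8.2

Per-breath work = Vt × [½(Pplat−PEEP) + (PIP−Pplat)] = 0.475 × [0.5×15.8 + 6.8] = 0.475 × 14.7 = 6.983 L·cmH2O.
Power = 12 × 6.983 = 83.796 L·cmH2O/min.
× 0.098 J/(L·cmH2O) → 8.212 J/min.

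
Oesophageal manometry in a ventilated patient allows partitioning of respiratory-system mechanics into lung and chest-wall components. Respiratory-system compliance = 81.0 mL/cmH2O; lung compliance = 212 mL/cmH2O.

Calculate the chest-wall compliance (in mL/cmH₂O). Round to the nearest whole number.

1/Ccw = 1/Crs − 1/CL.
1/Ccw = 1/81.0 − 1/212 = 0.007629.
Ccw = 131.08 mL/cmH2O.

131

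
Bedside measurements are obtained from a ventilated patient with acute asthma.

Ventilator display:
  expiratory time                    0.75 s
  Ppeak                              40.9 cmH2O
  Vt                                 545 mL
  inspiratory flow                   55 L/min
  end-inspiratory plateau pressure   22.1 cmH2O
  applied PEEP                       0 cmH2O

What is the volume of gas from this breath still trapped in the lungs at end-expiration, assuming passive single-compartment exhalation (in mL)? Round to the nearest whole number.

124

Flow: 55 L/min ÷ 60 = 0.9167 L/s.
R = (PIP − Pplat)/V̇ = (40.9 − 22.1) / 0.9167 = 18.8/0.9167 = 20.508 cmH2O·s/L.
C = Vt/(Pplat − PEEP) = 545.0 / (22.1 − 0) = 545.0/22.1 = 24.661 mL/cmH2O.
τ = R × C = 20.508 × 0.02466 L/cmH2O = 0.5057 s.
Fraction remaining = e^(−Te/τ) = e^(−0.75/0.5057) = 0.2269.
Trapped volume = 545.0 × 0.2269 = 123.66 mL.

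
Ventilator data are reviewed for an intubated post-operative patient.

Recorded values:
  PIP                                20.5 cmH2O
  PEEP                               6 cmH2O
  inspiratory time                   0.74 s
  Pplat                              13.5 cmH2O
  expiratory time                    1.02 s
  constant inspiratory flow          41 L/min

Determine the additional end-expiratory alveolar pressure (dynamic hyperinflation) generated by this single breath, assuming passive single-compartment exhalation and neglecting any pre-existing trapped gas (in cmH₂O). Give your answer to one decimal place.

1.7

Flow: 41 L/min ÷ 60 = 0.6833 L/s.
Vt = flow × Ti = 0.6833 L/s × 0.74 s × 1000 mL/L = 505.64 mL.
R = (PIP − Pplat)/V̇ = (20.5 − 13.5) / 0.6833 = 7.0/0.6833 = 10.244 cmH2O·s/L.
C = Vt/(Pplat − PEEP) = 505.64 / (13.5 − 6) = 505.64/7.5 = 67.419 mL/cmH2O.
τ = R × C = 10.244 × 0.06742 L/cmH2O = 0.6907 s.
Fraction remaining = e^(−Te/τ) = e^(−1.02/0.6907) = 0.2284; trapped volume = 505.64 × 0.2284 = 115.49 mL.
Additional alveolar pressure from trapping ≈ V_trapped / C = 115.49 / 67.419 = 1.713 cmH2O.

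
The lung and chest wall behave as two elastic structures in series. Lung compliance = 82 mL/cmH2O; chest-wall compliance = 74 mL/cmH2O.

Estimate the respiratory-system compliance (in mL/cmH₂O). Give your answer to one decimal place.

Lung and chest wall are elastances in series: 1/Crs = 1/CL + 1/Ccw.
1/Crs = 1/82 + 1/74 = 0.02571.
Crs = 38.895 mL/cmH2O.

38.9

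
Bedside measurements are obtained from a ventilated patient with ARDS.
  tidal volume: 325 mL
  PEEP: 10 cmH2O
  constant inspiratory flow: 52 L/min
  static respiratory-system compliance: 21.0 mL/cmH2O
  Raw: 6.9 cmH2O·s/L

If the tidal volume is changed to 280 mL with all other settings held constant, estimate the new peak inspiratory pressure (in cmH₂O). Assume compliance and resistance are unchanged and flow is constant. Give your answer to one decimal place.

29.3

Flow: 52 L/min ÷ 60 = 0.8667 L/s.
PIP = Vt/C + R·V̇ + PEEP (constant-flow equation of motion).
Only the elastic term changes: ΔPIP = ΔVt / C = (280 − 325) / 21.0 = -2.143 cmH2O.
Original PIP = 325/21.0 + 6.9×0.8667 + 10 = 31.456 cmH2O; new PIP = 31.456 + (-2.143) = 29.313 cmH2O.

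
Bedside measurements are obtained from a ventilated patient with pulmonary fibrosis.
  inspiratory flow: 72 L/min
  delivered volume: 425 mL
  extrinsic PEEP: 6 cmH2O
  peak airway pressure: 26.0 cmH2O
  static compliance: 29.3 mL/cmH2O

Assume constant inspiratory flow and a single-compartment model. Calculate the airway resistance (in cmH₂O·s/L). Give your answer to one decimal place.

Flow: 72 L/min ÷ 60 = 1.2 L/s.
Equation of motion (constant flow): PIP = Vt/C + R·V̇ + PEEP.
R·V̇ = PIP − Vt/C − PEEP = 26.0 − 425/29.3 − 6 = 26.0 − 14.505 − 6 = 5.495 cmH2O.
R = 5.495 / 1.2 = 4.579 cmH2O·s/L.

4.6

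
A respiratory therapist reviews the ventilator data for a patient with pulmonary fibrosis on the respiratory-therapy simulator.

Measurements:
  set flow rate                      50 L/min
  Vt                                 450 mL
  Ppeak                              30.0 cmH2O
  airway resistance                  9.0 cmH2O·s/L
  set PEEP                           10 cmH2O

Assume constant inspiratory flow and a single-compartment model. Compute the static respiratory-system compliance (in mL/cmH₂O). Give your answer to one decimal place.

36.0

Flow: 50 L/min ÷ 60 = 0.8333 L/s.
Equation of motion (constant flow): PIP = Vt/C + R·V̇ + PEEP.
Vt/C = PIP − R·V̇ − PEEP = 30.0 − 9.0×0.8333 − 10 = 30.0 − 7.5 − 10 = 12.5 cmH2O.
C = Vt / 12.5 = 450 / 12.5 = 36.0 mL/cmH2O.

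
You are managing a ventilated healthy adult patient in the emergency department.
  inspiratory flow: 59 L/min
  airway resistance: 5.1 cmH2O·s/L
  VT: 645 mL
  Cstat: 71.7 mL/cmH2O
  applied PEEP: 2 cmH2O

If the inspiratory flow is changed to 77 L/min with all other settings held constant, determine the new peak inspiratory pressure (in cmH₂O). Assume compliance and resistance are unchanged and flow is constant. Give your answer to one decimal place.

Flow: 59 L/min ÷ 60 = 0.9833 L/s.
New flow: 77 L/min ÷ 60 = 1.2833 L/s.
PIP = Vt/C + R·V̇ + PEEP (constant-flow equation of motion).
Only the resistive term changes: ΔPIP = R × ΔV̇ = 5.1 × (1.2833 − 0.9833) = 5.1 × 0.3 = 1.53 cmH2O.
Original PIP = 645/71.7 + 5.1×0.9833 + 2 = 16.011 cmH2O; new PIP = 16.011 + (1.53) = 17.541 cmH2O.

17.5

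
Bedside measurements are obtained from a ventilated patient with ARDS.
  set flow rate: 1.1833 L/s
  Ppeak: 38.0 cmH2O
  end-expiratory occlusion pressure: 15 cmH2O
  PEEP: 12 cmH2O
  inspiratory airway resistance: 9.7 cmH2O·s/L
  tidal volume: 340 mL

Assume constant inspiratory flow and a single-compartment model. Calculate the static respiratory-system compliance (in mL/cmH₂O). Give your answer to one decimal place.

29.5

Total PEEP = 15 cmH2O (set 12 + intrinsic 3); this is the baseline alveolar pressure.
Equation of motion (constant flow): PIP = Vt/C + R·V̇ + PEEP.
Vt/C = PIP − R·V̇ − PEEP = 38.0 − 9.7×1.1833 − 15 = 38.0 − 11.478 − 15 = 11.522 cmH2O.
C = Vt / 11.522 = 340 / 11.522 = 29.509 mL/cmH2O.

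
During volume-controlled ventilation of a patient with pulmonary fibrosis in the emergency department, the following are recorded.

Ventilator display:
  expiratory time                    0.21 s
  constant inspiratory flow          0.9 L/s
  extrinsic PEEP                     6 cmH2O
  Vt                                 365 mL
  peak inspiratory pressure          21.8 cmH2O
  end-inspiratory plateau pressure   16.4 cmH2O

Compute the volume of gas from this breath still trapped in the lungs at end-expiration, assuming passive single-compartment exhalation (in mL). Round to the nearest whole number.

135

R = (PIP − Pplat)/V̇ = (21.8 − 16.4) / 0.9 = 5.4/0.9 = 6.0 cmH2O·s/L.
C = Vt/(Pplat − PEEP) = 365.0 / (16.4 − 6) = 365.0/10.4 = 35.096 mL/cmH2O.
τ = R × C = 6.0 × 0.0351 L/cmH2O = 0.2106 s.
Fraction remaining = e^(−Te/τ) = e^(−0.21/0.2106) = 0.3689.
Trapped volume = 365.0 × 0.3689 = 134.65 mL.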